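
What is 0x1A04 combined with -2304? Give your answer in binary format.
Convert 0x1A04 (hexadecimal) → 1×4096 + 10×256 + 4 = 6660 (decimal)
Compute 6660 + -2304 = 4356
Convert 4356 (decimal) → 4356 = 4096 + 256 + 4 → 0b1000100000100 (binary)
0b1000100000100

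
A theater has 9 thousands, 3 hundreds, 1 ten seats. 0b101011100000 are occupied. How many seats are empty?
Convert 9 thousands, 3 hundreds, 1 ten (place-value notation) → 9×1000 + 3×100 + 1×10 = 9310 (decimal)
Convert 0b101011100000 (binary) → 2048 + 512 + 128 + 64 + 32 = 2784 (decimal)
Compute 9310 - 2784 = 6526
6526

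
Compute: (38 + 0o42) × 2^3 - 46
Convert 0o42 (octal) → 4×8 + 2 = 34 (decimal)
Convert 2^3 (power) → 8 (decimal)
Expression in decimal: (38 + 34) × 8 - 46
Parentheses first: 38 + 34 = 72
Multiply: 72 × 8 = 576
Subtract: 576 - 46 = 530
530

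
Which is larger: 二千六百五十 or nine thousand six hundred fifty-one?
Convert 二千六百五十 (Chinese numeral) → 2×1000 + 6×100 + 5×10 = 2650 (decimal)
Convert nine thousand six hundred fifty-one (English words) → 9×1000 + 6×100 + 51 = 9651 (decimal)
Compare 2650 vs 9651: larger = 9651
9651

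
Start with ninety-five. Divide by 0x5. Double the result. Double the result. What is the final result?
Convert ninety-five (English words) → 95 (decimal)
Start: 95
Convert 0x5 (hexadecimal) → 5 (decimal)
95 ÷ 5 = 19
19 × 2 = 38
38 × 2 = 76
76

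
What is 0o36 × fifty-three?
Convert 0o36 (octal) → 3×8 + 6 = 30 (decimal)
Convert fifty-three (English words) → 53 (decimal)
Compute 30 × 53 = 1590
1590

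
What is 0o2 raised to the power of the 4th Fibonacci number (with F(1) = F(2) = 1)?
Convert 0o2 (octal) → 2 (decimal)
Convert the 4th Fibonacci number (with F(1) = F(2) = 1) (Fibonacci index) → 1, 1, 2, 3 → 3 (decimal)
Compute 2 ^ 3 = 8
8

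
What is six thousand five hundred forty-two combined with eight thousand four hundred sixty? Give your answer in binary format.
Convert six thousand five hundred forty-two (English words) → 6×1000 + 5×100 + 42 = 6542 (decimal)
Convert eight thousand four hundred sixty (English words) → 8×1000 + 4×100 + 60 = 8460 (decimal)
Compute 6542 + 8460 = 15002
Convert 15002 (decimal) → 15002 = 8192 + 4096 + 2048 + 512 + 128 + 16 + 8 + 2 → 0b11101010011010 (binary)
0b11101010011010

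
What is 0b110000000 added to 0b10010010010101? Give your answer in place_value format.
Convert 0b110000000 (binary) → 256 + 128 = 384 (decimal)
Convert 0b10010010010101 (binary) → 8192 + 1024 + 128 + 16 + 4 + 1 = 9365 (decimal)
Compute 384 + 9365 = 9749
Convert 9749 (decimal) → 9749 = 9×1000 + 7×100 + 4×10 + 9 → 9 thousands, 7 hundreds, 4 tens, 9 ones (place-value notation)
9 thousands, 7 hundreds, 4 tens, 9 ones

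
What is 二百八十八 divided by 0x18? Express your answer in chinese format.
Convert 二百八十八 (Chinese numeral) → 2×100 + 8×10 + 8 = 288 (decimal)
Convert 0x18 (hexadecimal) → 1×16 + 8 = 24 (decimal)
Compute 288 ÷ 24 = 12
Convert 12 (decimal) → 12 = 1×10 + 2 → 十二 (Chinese numeral)
十二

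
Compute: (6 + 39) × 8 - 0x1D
Convert 0x1D (hexadecimal) → 1×16 + 13 = 29 (decimal)
Expression in decimal: (6 + 39) × 8 - 29
Parentheses first: 6 + 39 = 45
Multiply: 45 × 8 = 360
Subtract: 360 - 29 = 331
331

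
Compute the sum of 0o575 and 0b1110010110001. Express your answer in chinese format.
Convert 0o575 (octal) → 5×64 + 7×8 + 5 = 381 (decimal)
Convert 0b1110010110001 (binary) → 4096 + 2048 + 1024 + 128 + 32 + 16 + 1 = 7345 (decimal)
Compute 381 + 7345 = 7726
Convert 7726 (decimal) → 7726 = 7×1000 + 7×100 + 2×10 + 6 → 七千七百二十六 (Chinese numeral)
七千七百二十六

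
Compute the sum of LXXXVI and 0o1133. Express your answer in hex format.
Convert LXXXVI (Roman numeral) → 50 + 10 + 10 + 10 + 5 + 1 = 86 (decimal)
Convert 0o1133 (octal) → 1×512 + 1×64 + 3×8 + 3 = 603 (decimal)
Compute 86 + 603 = 689
Convert 689 (decimal) → 689 = 2×256 + 11×16 + 1 → 0x2B1 (hexadecimal)
0x2B1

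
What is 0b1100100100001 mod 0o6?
Convert 0b1100100100001 (binary) → 4096 + 2048 + 256 + 32 + 1 = 6433 (decimal)
Convert 0o6 (octal) → 6 (decimal)
Compute 6433 mod 6 = 1
1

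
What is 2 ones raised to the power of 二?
Convert 2 ones (place-value notation) → 2 (decimal)
Convert 二 (Chinese numeral) → 2 (decimal)
Compute 2 ^ 2 = 4
4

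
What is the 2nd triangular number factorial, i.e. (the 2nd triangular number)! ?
Convert the 2nd triangular number (triangular index) → 2×3/2 = 3 (decimal)
Compute 3! = 6
6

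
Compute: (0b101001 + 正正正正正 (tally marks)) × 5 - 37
Convert 0b101001 (binary) → 32 + 8 + 1 = 41 (decimal)
Convert 正正正正正 (tally marks) → 5 + 5 + 5 + 5 + 5 = 25 (decimal)
Expression in decimal: (41 + 25) × 5 - 37
Parentheses first: 41 + 25 = 66
Multiply: 66 × 5 = 330
Subtract: 330 - 37 = 293
293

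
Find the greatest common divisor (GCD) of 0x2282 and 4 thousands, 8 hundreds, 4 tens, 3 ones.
Convert 0x2282 (hexadecimal) → 2×4096 + 2×256 + 8×16 + 2 = 8834 (decimal)
Convert 4 thousands, 8 hundreds, 4 tens, 3 ones (place-value notation) → 4×1000 + 8×100 + 4×10 + 3 = 4843 (decimal)
Compute gcd(8834, 4843) = 1
1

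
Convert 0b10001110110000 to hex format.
Convert 0b10001110110000 (binary) → 8192 + 512 + 256 + 128 + 32 + 16 = 9136 (decimal)
Convert 9136 (decimal) → 9136 = 2×4096 + 3×256 + 11×16 → 0x23B0 (hexadecimal)
0x23B0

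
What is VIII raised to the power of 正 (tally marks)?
Convert VIII (Roman numeral) → 5 + 1 + 1 + 1 = 8 (decimal)
Convert 正 (tally marks) → 5 (decimal)
Compute 8 ^ 5 = 32768
32768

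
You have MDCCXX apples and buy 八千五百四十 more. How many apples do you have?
Convert MDCCXX (Roman numeral) → 1000 + 500 + 100 + 100 + 10 + 10 = 1720 (decimal)
Convert 八千五百四十 (Chinese numeral) → 8×1000 + 5×100 + 4×10 = 8540 (decimal)
Compute 1720 + 8540 = 10260
10260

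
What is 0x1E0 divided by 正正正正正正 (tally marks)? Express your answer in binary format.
Convert 0x1E0 (hexadecimal) → 1×256 + 14×16 = 480 (decimal)
Convert 正正正正正正 (tally marks) → 5 + 5 + 5 + 5 + 5 + 5 = 30 (decimal)
Compute 480 ÷ 30 = 16
Convert 16 (decimal) → 0b10000 (binary)
0b10000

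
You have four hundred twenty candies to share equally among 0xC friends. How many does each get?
Convert four hundred twenty (English words) → 4×100 + 20 = 420 (decimal)
Convert 0xC (hexadecimal) → 12 (decimal)
Compute 420 ÷ 12 = 35
35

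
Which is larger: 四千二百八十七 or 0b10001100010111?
Convert 四千二百八十七 (Chinese numeral) → 4×1000 + 2×100 + 8×10 + 7 = 4287 (decimal)
Convert 0b10001100010111 (binary) → 8192 + 512 + 256 + 16 + 4 + 2 + 1 = 8983 (decimal)
Compare 4287 vs 8983: larger = 8983
8983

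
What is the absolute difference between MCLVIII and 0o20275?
Convert MCLVIII (Roman numeral) → 1000 + 100 + 50 + 5 + 1 + 1 + 1 = 1158 (decimal)
Convert 0o20275 (octal) → 2×4096 + 2×64 + 7×8 + 5 = 8381 (decimal)
Compute |1158 - 8381| = 7223
7223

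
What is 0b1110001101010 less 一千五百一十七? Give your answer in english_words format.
Convert 0b1110001101010 (binary) → 4096 + 2048 + 1024 + 64 + 32 + 8 + 2 = 7274 (decimal)
Convert 一千五百一十七 (Chinese numeral) → 1×1000 + 5×100 + 1×10 + 7 = 1517 (decimal)
Compute 7274 - 1517 = 5757
Convert 5757 (decimal) → 5757 = 5×1000 + 7×100 + 57 → five thousand seven hundred fifty-seven (English words)
five thousand seven hundred fifty-seven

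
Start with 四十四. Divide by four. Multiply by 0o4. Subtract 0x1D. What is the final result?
Convert 四十四 (Chinese numeral) → 4×10 + 4 = 44 (decimal)
Start: 44
Convert four (English words) → 4 (decimal)
44 ÷ 4 = 11
Convert 0o4 (octal) → 4 (decimal)
11 × 4 = 44
Convert 0x1D (hexadecimal) → 1×16 + 13 = 29 (decimal)
44 - 29 = 15
15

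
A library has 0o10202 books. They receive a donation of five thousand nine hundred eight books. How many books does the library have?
Convert 0o10202 (octal) → 1×4096 + 2×64 + 2 = 4226 (decimal)
Convert five thousand nine hundred eight (English words) → 5×1000 + 9×100 + 8 = 5908 (decimal)
Compute 4226 + 5908 = 10134
10134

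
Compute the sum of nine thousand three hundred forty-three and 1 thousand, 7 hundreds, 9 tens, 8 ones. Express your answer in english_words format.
Convert nine thousand three hundred forty-three (English words) → 9×1000 + 3×100 + 43 = 9343 (decimal)
Convert 1 thousand, 7 hundreds, 9 tens, 8 ones (place-value notation) → 1×1000 + 7×100 + 9×10 + 8 = 1798 (decimal)
Compute 9343 + 1798 = 11141
Convert 11141 (decimal) → 11141 = 11×1000 + 1×100 + 41 → eleven thousand one hundred forty-one (English words)
eleven thousand one hundred forty-one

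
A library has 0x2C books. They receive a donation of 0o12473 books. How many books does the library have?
Convert 0x2C (hexadecimal) → 2×16 + 12 = 44 (decimal)
Convert 0o12473 (octal) → 1×4096 + 2×512 + 4×64 + 7×8 + 3 = 5435 (decimal)
Compute 44 + 5435 = 5479
5479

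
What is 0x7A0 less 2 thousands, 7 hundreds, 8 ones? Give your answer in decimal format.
Convert 0x7A0 (hexadecimal) → 7×256 + 10×16 = 1952 (decimal)
Convert 2 thousands, 7 hundreds, 8 ones (place-value notation) → 2×1000 + 7×100 + 8 = 2708 (decimal)
Compute 1952 - 2708 = -756
-756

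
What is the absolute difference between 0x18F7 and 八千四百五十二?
Convert 0x18F7 (hexadecimal) → 1×4096 + 8×256 + 15×16 + 7 = 6391 (decimal)
Convert 八千四百五十二 (Chinese numeral) → 8×1000 + 4×100 + 5×10 + 2 = 8452 (decimal)
Compute |6391 - 8452| = 2061
2061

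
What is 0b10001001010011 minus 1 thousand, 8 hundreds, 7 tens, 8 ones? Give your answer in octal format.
Convert 0b10001001010011 (binary) → 8192 + 512 + 64 + 16 + 2 + 1 = 8787 (decimal)
Convert 1 thousand, 8 hundreds, 7 tens, 8 ones (place-value notation) → 1×1000 + 8×100 + 7×10 + 8 = 1878 (decimal)
Compute 8787 - 1878 = 6909
Convert 6909 (decimal) → 6909 = 1×4096 + 5×512 + 3×64 + 7×8 + 5 → 0o15375 (octal)
0o15375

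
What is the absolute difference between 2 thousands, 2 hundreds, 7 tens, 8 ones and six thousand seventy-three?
Convert 2 thousands, 2 hundreds, 7 tens, 8 ones (place-value notation) → 2×1000 + 2×100 + 7×10 + 8 = 2278 (decimal)
Convert six thousand seventy-three (English words) → 6×1000 + 73 = 6073 (decimal)
Compute |2278 - 6073| = 3795
3795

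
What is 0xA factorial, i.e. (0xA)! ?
Convert 0xA (hexadecimal) → 10 (decimal)
Compute 10! = 3628800
3628800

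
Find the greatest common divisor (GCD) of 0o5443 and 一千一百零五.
Convert 0o5443 (octal) → 5×512 + 4×64 + 4×8 + 3 = 2851 (decimal)
Convert 一千一百零五 (Chinese numeral) → 1×1000 + 1×100 + 5 = 1105 (decimal)
Compute gcd(2851, 1105) = 1
1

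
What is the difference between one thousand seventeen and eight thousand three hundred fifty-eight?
Convert one thousand seventeen (English words) → 1×1000 + 17 = 1017 (decimal)
Convert eight thousand three hundred fifty-eight (English words) → 8×1000 + 3×100 + 58 = 8358 (decimal)
Difference: |1017 - 8358| = 7341
7341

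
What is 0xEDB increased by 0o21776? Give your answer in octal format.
Convert 0xEDB (hexadecimal) → 14×256 + 13×16 + 11 = 3803 (decimal)
Convert 0o21776 (octal) → 2×4096 + 1×512 + 7×64 + 7×8 + 6 = 9214 (decimal)
Compute 3803 + 9214 = 13017
Convert 13017 (decimal) → 13017 = 3×4096 + 1×512 + 3×64 + 3×8 + 1 → 0o31331 (octal)
0o31331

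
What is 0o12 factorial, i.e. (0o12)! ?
Convert 0o12 (octal) → 1×8 + 2 = 10 (decimal)
Compute 10! = 3628800
3628800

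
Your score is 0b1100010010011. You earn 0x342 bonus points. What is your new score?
Convert 0b1100010010011 (binary) → 4096 + 2048 + 128 + 16 + 2 + 1 = 6291 (decimal)
Convert 0x342 (hexadecimal) → 3×256 + 4×16 + 2 = 834 (decimal)
Compute 6291 + 834 = 7125
7125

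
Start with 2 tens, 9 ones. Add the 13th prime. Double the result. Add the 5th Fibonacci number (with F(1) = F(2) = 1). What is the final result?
Convert 2 tens, 9 ones (place-value notation) → 2×10 + 9 = 29 (decimal)
Start: 29
Convert the 13th prime (prime index) → 41 (decimal)
29 + 41 = 70
70 × 2 = 140
Convert the 5th Fibonacci number (with F(1) = F(2) = 1) (Fibonacci index) → 1, 1, 2, 3, 5 → 5 (decimal)
140 + 5 = 145
145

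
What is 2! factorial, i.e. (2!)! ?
Convert 2! (factorial) → 2 (decimal)
Compute 2! = 2
2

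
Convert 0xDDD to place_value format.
Convert 0xDDD (hexadecimal) → 13×256 + 13×16 + 13 = 3549 (decimal)
Convert 3549 (decimal) → 3549 = 3×1000 + 5×100 + 4×10 + 9 → 3 thousands, 5 hundreds, 4 tens, 9 ones (place-value notation)
3 thousands, 5 hundreds, 4 tens, 9 ones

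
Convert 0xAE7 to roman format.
Convert 0xAE7 (hexadecimal) → 10×256 + 14×16 + 7 = 2791 (decimal)
Convert 2791 (decimal) → 2791 = 1000 + 1000 + 500 + 100 + 100 + 90 + 1 → MMDCCXCI (Roman numeral)
MMDCCXCI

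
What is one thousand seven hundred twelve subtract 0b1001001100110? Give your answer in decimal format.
Convert one thousand seven hundred twelve (English words) → 1×1000 + 7×100 + 12 = 1712 (decimal)
Convert 0b1001001100110 (binary) → 4096 + 512 + 64 + 32 + 4 + 2 = 4710 (decimal)
Compute 1712 - 4710 = -2998
-2998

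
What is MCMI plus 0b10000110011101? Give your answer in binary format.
Convert MCMI (Roman numeral) → 1000 + 900 + 1 = 1901 (decimal)
Convert 0b10000110011101 (binary) → 8192 + 256 + 128 + 16 + 8 + 4 + 1 = 8605 (decimal)
Compute 1901 + 8605 = 10506
Convert 10506 (decimal) → 10506 = 8192 + 2048 + 256 + 8 + 2 → 0b10100100001010 (binary)
0b10100100001010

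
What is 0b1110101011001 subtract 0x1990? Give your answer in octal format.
Convert 0b1110101011001 (binary) → 4096 + 2048 + 1024 + 256 + 64 + 16 + 8 + 1 = 7513 (decimal)
Convert 0x1990 (hexadecimal) → 1×4096 + 9×256 + 9×16 = 6544 (decimal)
Compute 7513 - 6544 = 969
Convert 969 (decimal) → 969 = 1×512 + 7×64 + 1×8 + 1 → 0o1711 (octal)
0o1711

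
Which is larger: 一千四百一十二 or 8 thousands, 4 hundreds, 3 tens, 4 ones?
Convert 一千四百一十二 (Chinese numeral) → 1×1000 + 4×100 + 1×10 + 2 = 1412 (decimal)
Convert 8 thousands, 4 hundreds, 3 tens, 4 ones (place-value notation) → 8×1000 + 4×100 + 3×10 + 4 = 8434 (decimal)
Compare 1412 vs 8434: larger = 8434
8434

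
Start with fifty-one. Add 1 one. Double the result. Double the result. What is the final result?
Convert fifty-one (English words) → 51 (decimal)
Start: 51
Convert 1 one (place-value notation) → 1 (decimal)
51 + 1 = 52
52 × 2 = 104
104 × 2 = 208
208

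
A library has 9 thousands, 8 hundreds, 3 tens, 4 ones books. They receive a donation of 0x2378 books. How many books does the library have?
Convert 9 thousands, 8 hundreds, 3 tens, 4 ones (place-value notation) → 9×1000 + 8×100 + 3×10 + 4 = 9834 (decimal)
Convert 0x2378 (hexadecimal) → 2×4096 + 3×256 + 7×16 + 8 = 9080 (decimal)
Compute 9834 + 9080 = 18914
18914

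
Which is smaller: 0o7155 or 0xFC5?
Convert 0o7155 (octal) → 7×512 + 1×64 + 5×8 + 5 = 3693 (decimal)
Convert 0xFC5 (hexadecimal) → 15×256 + 12×16 + 5 = 4037 (decimal)
Compare 3693 vs 4037: smaller = 3693
3693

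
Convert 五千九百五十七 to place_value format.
Convert 五千九百五十七 (Chinese numeral) → 5×1000 + 9×100 + 5×10 + 7 = 5957 (decimal)
Convert 5957 (decimal) → 5957 = 5×1000 + 9×100 + 5×10 + 7 → 5 thousands, 9 hundreds, 5 tens, 7 ones (place-value notation)
5 thousands, 9 hundreds, 5 tens, 7 ones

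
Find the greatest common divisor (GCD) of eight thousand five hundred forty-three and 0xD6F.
Convert eight thousand five hundred forty-three (English words) → 8×1000 + 5×100 + 43 = 8543 (decimal)
Convert 0xD6F (hexadecimal) → 13×256 + 6×16 + 15 = 3439 (decimal)
Compute gcd(8543, 3439) = 1
1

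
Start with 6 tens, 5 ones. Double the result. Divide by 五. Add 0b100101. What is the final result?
Convert 6 tens, 5 ones (place-value notation) → 6×10 + 5 = 65 (decimal)
Start: 65
65 × 2 = 130
Convert 五 (Chinese numeral) → 5 (decimal)
130 ÷ 5 = 26
Convert 0b100101 (binary) → 32 + 4 + 1 = 37 (decimal)
26 + 37 = 63
63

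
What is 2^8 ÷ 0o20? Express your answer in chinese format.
Convert 2^8 (power) → 256 (decimal)
Convert 0o20 (octal) → 2×8 = 16 (decimal)
Compute 256 ÷ 16 = 16
Convert 16 (decimal) → 16 = 1×10 + 6 → 十六 (Chinese numeral)
十六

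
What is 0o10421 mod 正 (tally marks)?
Convert 0o10421 (octal) → 1×4096 + 4×64 + 2×8 + 1 = 4369 (decimal)
Convert 正 (tally marks) → 5 (decimal)
Compute 4369 mod 5 = 4
4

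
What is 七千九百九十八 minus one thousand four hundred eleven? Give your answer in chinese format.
Convert 七千九百九十八 (Chinese numeral) → 7×1000 + 9×100 + 9×10 + 8 = 7998 (decimal)
Convert one thousand four hundred eleven (English words) → 1×1000 + 4×100 + 11 = 1411 (decimal)
Compute 7998 - 1411 = 6587
Convert 6587 (decimal) → 6587 = 6×1000 + 5×100 + 8×10 + 7 → 六千五百八十七 (Chinese numeral)
六千五百八十七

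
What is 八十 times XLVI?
Convert 八十 (Chinese numeral) → 8×10 = 80 (decimal)
Convert XLVI (Roman numeral) → 40 + 5 + 1 = 46 (decimal)
Compute 80 × 46 = 3680
3680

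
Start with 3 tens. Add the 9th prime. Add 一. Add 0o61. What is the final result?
Convert 3 tens (place-value notation) → 3×10 = 30 (decimal)
Start: 30
Convert the 9th prime (prime index) → 23 (decimal)
30 + 23 = 53
Convert 一 (Chinese numeral) → 1 (decimal)
53 + 1 = 54
Convert 0o61 (octal) → 6×8 + 1 = 49 (decimal)
54 + 49 = 103
103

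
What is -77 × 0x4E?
Convert 0x4E (hexadecimal) → 4×16 + 14 = 78 (decimal)
Compute -77 × 78 = -6006
-6006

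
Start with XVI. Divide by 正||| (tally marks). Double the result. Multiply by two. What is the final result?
Convert XVI (Roman numeral) → 10 + 5 + 1 = 16 (decimal)
Start: 16
Convert 正||| (tally marks) → 5 + 3 = 8 (decimal)
16 ÷ 8 = 2
2 × 2 = 4
Convert two (English words) → 2 (decimal)
4 × 2 = 8
8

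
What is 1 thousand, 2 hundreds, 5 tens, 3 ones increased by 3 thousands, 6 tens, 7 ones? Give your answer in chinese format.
Convert 1 thousand, 2 hundreds, 5 tens, 3 ones (place-value notation) → 1×1000 + 2×100 + 5×10 + 3 = 1253 (decimal)
Convert 3 thousands, 6 tens, 7 ones (place-value notation) → 3×1000 + 6×10 + 7 = 3067 (decimal)
Compute 1253 + 3067 = 4320
Convert 4320 (decimal) → 4320 = 4×1000 + 3×100 + 2×10 → 四千三百二十 (Chinese numeral)
四千三百二十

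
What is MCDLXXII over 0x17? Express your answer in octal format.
Convert MCDLXXII (Roman numeral) → 1000 + 400 + 50 + 10 + 10 + 1 + 1 = 1472 (decimal)
Convert 0x17 (hexadecimal) → 1×16 + 7 = 23 (decimal)
Compute 1472 ÷ 23 = 64
Convert 64 (decimal) → 64 = 1×64 → 0o100 (octal)
0o100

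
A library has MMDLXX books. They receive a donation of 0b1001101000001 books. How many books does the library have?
Convert MMDLXX (Roman numeral) → 1000 + 1000 + 500 + 50 + 10 + 10 = 2570 (decimal)
Convert 0b1001101000001 (binary) → 4096 + 512 + 256 + 64 + 1 = 4929 (decimal)
Compute 2570 + 4929 = 7499
7499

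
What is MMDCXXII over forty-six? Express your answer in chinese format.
Convert MMDCXXII (Roman numeral) → 1000 + 1000 + 500 + 100 + 10 + 10 + 1 + 1 = 2622 (decimal)
Convert forty-six (English words) → 46 (decimal)
Compute 2622 ÷ 46 = 57
Convert 57 (decimal) → 57 = 5×10 + 7 → 五十七 (Chinese numeral)
五十七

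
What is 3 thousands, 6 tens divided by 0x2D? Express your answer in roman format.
Convert 3 thousands, 6 tens (place-value notation) → 3×1000 + 6×10 = 3060 (decimal)
Convert 0x2D (hexadecimal) → 2×16 + 13 = 45 (decimal)
Compute 3060 ÷ 45 = 68
Convert 68 (decimal) → 68 = 50 + 10 + 5 + 1 + 1 + 1 → LXVIII (Roman numeral)
LXVIII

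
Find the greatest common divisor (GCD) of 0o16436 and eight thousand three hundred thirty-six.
Convert 0o16436 (octal) → 1×4096 + 6×512 + 4×64 + 3×8 + 6 = 7454 (decimal)
Convert eight thousand three hundred thirty-six (English words) → 8×1000 + 3×100 + 36 = 8336 (decimal)
Compute gcd(7454, 8336) = 2
2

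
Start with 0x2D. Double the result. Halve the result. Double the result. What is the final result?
Convert 0x2D (hexadecimal) → 2×16 + 13 = 45 (decimal)
Start: 45
45 × 2 = 90
90 ÷ 2 = 45
45 × 2 = 90
90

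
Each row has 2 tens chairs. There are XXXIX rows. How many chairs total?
Convert 2 tens (place-value notation) → 2×10 = 20 (decimal)
Convert XXXIX (Roman numeral) → 10 + 10 + 10 + 9 = 39 (decimal)
Compute 20 × 39 = 780
780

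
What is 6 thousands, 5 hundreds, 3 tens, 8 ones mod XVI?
Convert 6 thousands, 5 hundreds, 3 tens, 8 ones (place-value notation) → 6×1000 + 5×100 + 3×10 + 8 = 6538 (decimal)
Convert XVI (Roman numeral) → 10 + 5 + 1 = 16 (decimal)
Compute 6538 mod 16 = 10
10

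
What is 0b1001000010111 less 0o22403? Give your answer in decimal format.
Convert 0b1001000010111 (binary) → 4096 + 512 + 16 + 4 + 2 + 1 = 4631 (decimal)
Convert 0o22403 (octal) → 2×4096 + 2×512 + 4×64 + 3 = 9475 (decimal)
Compute 4631 - 9475 = -4844
-4844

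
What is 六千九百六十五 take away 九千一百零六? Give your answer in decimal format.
Convert 六千九百六十五 (Chinese numeral) → 6×1000 + 9×100 + 6×10 + 5 = 6965 (decimal)
Convert 九千一百零六 (Chinese numeral) → 9×1000 + 1×100 + 6 = 9106 (decimal)
Compute 6965 - 9106 = -2141
-2141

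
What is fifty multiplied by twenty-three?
Convert fifty (English words) → 50 (decimal)
Convert twenty-three (English words) → 23 (decimal)
Compute 50 × 23 = 1150
1150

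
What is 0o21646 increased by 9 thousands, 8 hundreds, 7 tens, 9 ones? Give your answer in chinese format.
Convert 0o21646 (octal) → 2×4096 + 1×512 + 6×64 + 4×8 + 6 = 9126 (decimal)
Convert 9 thousands, 8 hundreds, 7 tens, 9 ones (place-value notation) → 9×1000 + 8×100 + 7×10 + 9 = 9879 (decimal)
Compute 9126 + 9879 = 19005
Convert 19005 (decimal) → 19005 = 1×10000 + 9×1000 + 5 → 一万九千零五 (Chinese numeral)
一万九千零五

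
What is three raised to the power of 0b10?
Convert three (English words) → 3 (decimal)
Convert 0b10 (binary) → 2 (decimal)
Compute 3 ^ 2 = 9
9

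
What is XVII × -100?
Convert XVII (Roman numeral) → 10 + 5 + 1 + 1 = 17 (decimal)
Compute 17 × -100 = -1700
-1700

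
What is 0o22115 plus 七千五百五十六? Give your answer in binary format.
Convert 0o22115 (octal) → 2×4096 + 2×512 + 1×64 + 1×8 + 5 = 9293 (decimal)
Convert 七千五百五十六 (Chinese numeral) → 7×1000 + 5×100 + 5×10 + 6 = 7556 (decimal)
Compute 9293 + 7556 = 16849
Convert 16849 (decimal) → 16849 = 16384 + 256 + 128 + 64 + 16 + 1 → 0b100000111010001 (binary)
0b100000111010001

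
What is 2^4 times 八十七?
Convert 2^4 (power) → 16 (decimal)
Convert 八十七 (Chinese numeral) → 8×10 + 7 = 87 (decimal)
Compute 16 × 87 = 1392
1392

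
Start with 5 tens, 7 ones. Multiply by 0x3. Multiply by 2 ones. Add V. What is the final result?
Convert 5 tens, 7 ones (place-value notation) → 5×10 + 7 = 57 (decimal)
Start: 57
Convert 0x3 (hexadecimal) → 3 (decimal)
57 × 3 = 171
Convert 2 ones (place-value notation) → 2 (decimal)
171 × 2 = 342
Convert V (Roman numeral) → 5 (decimal)
342 + 5 = 347
347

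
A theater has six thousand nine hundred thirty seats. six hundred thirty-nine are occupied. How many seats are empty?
Convert six thousand nine hundred thirty (English words) → 6×1000 + 9×100 + 30 = 6930 (decimal)
Convert six hundred thirty-nine (English words) → 6×100 + 39 = 639 (decimal)
Compute 6930 - 639 = 6291
6291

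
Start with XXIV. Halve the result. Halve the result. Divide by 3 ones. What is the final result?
Convert XXIV (Roman numeral) → 10 + 10 + 4 = 24 (decimal)
Start: 24
24 ÷ 2 = 12
12 ÷ 2 = 6
Convert 3 ones (place-value notation) → 3 (decimal)
6 ÷ 3 = 2
2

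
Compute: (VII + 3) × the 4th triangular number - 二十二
Convert VII (Roman numeral) → 5 + 1 + 1 = 7 (decimal)
Convert the 4th triangular number (triangular index) → 4×5/2 = 10 (decimal)
Convert 二十二 (Chinese numeral) → 2×10 + 2 = 22 (decimal)
Expression in decimal: (7 + 3) × 10 - 22
Parentheses first: 7 + 3 = 10
Multiply: 10 × 10 = 100
Subtract: 100 - 22 = 78
78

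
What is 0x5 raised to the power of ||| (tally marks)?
Convert 0x5 (hexadecimal) → 5 (decimal)
Convert ||| (tally marks) → 3 (decimal)
Compute 5 ^ 3 = 125
125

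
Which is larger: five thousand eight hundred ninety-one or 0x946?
Convert five thousand eight hundred ninety-one (English words) → 5×1000 + 8×100 + 91 = 5891 (decimal)
Convert 0x946 (hexadecimal) → 9×256 + 4×16 + 6 = 2374 (decimal)
Compare 5891 vs 2374: larger = 5891
5891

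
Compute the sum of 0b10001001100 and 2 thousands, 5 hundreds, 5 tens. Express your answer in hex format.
Convert 0b10001001100 (binary) → 1024 + 64 + 8 + 4 = 1100 (decimal)
Convert 2 thousands, 5 hundreds, 5 tens (place-value notation) → 2×1000 + 5×100 + 5×10 = 2550 (decimal)
Compute 1100 + 2550 = 3650
Convert 3650 (decimal) → 3650 = 14×256 + 4×16 + 2 → 0xE42 (hexadecimal)
0xE42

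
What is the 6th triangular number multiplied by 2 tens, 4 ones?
Convert the 6th triangular number (triangular index) → 6×7/2 = 21 (decimal)
Convert 2 tens, 4 ones (place-value notation) → 2×10 + 4 = 24 (decimal)
Compute 21 × 24 = 504
504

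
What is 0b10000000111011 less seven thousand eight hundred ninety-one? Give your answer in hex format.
Convert 0b10000000111011 (binary) → 8192 + 32 + 16 + 8 + 2 + 1 = 8251 (decimal)
Convert seven thousand eight hundred ninety-one (English words) → 7×1000 + 8×100 + 91 = 7891 (decimal)
Compute 8251 - 7891 = 360
Convert 360 (decimal) → 360 = 1×256 + 6×16 + 8 → 0x168 (hexadecimal)
0x168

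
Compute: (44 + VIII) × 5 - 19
Convert VIII (Roman numeral) → 5 + 1 + 1 + 1 = 8 (decimal)
Expression in decimal: (44 + 8) × 5 - 19
Parentheses first: 44 + 8 = 52
Multiply: 52 × 5 = 260
Subtract: 260 - 19 = 241
241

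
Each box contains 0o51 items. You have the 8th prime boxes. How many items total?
Convert 0o51 (octal) → 5×8 + 1 = 41 (decimal)
Convert the 8th prime (prime index) → 19 (decimal)
Compute 41 × 19 = 779
779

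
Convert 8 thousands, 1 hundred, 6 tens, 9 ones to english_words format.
Convert 8 thousands, 1 hundred, 6 tens, 9 ones (place-value notation) → 8×1000 + 1×100 + 6×10 + 9 = 8169 (decimal)
Convert 8169 (decimal) → 8169 = 8×1000 + 1×100 + 69 → eight thousand one hundred sixty-nine (English words)
eight thousand one hundred sixty-nine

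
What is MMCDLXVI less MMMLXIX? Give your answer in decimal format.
Convert MMCDLXVI (Roman numeral) → 1000 + 1000 + 400 + 50 + 10 + 5 + 1 = 2466 (decimal)
Convert MMMLXIX (Roman numeral) → 1000 + 1000 + 1000 + 50 + 10 + 9 = 3069 (decimal)
Compute 2466 - 3069 = -603
-603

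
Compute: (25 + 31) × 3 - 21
Parentheses first: 25 + 31 = 56
Multiply: 56 × 3 = 168
Subtract: 168 - 21 = 147
147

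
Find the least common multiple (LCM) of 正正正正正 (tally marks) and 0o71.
Convert 正正正正正 (tally marks) → 5 + 5 + 5 + 5 + 5 = 25 (decimal)
Convert 0o71 (octal) → 7×8 + 1 = 57 (decimal)
Compute lcm(25, 57) = 1425
1425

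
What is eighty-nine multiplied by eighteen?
Convert eighty-nine (English words) → 89 (decimal)
Convert eighteen (English words) → 18 (decimal)
Compute 89 × 18 = 1602
1602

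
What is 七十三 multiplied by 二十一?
Convert 七十三 (Chinese numeral) → 7×10 + 3 = 73 (decimal)
Convert 二十一 (Chinese numeral) → 2×10 + 1 = 21 (decimal)
Compute 73 × 21 = 1533
1533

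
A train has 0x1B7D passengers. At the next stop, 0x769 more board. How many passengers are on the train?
Convert 0x1B7D (hexadecimal) → 1×4096 + 11×256 + 7×16 + 13 = 7037 (decimal)
Convert 0x769 (hexadecimal) → 7×256 + 6×16 + 9 = 1897 (decimal)
Compute 7037 + 1897 = 8934
8934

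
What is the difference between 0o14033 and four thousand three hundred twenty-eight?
Convert 0o14033 (octal) → 1×4096 + 4×512 + 3×8 + 3 = 6171 (decimal)
Convert four thousand three hundred twenty-eight (English words) → 4×1000 + 3×100 + 28 = 4328 (decimal)
Difference: |6171 - 4328| = 1843
1843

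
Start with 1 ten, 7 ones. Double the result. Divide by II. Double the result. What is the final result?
Convert 1 ten, 7 ones (place-value notation) → 1×10 + 7 = 17 (decimal)
Start: 17
17 × 2 = 34
Convert II (Roman numeral) → 1 + 1 = 2 (decimal)
34 ÷ 2 = 17
17 × 2 = 34
34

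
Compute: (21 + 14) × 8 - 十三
Convert 十三 (Chinese numeral) → 1×10 + 3 = 13 (decimal)
Expression in decimal: (21 + 14) × 8 - 13
Parentheses first: 21 + 14 = 35
Multiply: 35 × 8 = 280
Subtract: 280 - 13 = 267
267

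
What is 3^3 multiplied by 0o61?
Convert 3^3 (power) → 27 (decimal)
Convert 0o61 (octal) → 6×8 + 1 = 49 (decimal)
Compute 27 × 49 = 1323
1323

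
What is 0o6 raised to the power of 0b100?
Convert 0o6 (octal) → 6 (decimal)
Convert 0b100 (binary) → 4 (decimal)
Compute 6 ^ 4 = 1296
1296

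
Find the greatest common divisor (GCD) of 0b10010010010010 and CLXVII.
Convert 0b10010010010010 (binary) → 8192 + 1024 + 128 + 16 + 2 = 9362 (decimal)
Convert CLXVII (Roman numeral) → 100 + 50 + 10 + 5 + 1 + 1 = 167 (decimal)
Compute gcd(9362, 167) = 1
1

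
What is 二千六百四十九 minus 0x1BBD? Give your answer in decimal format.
Convert 二千六百四十九 (Chinese numeral) → 2×1000 + 6×100 + 4×10 + 9 = 2649 (decimal)
Convert 0x1BBD (hexadecimal) → 1×4096 + 11×256 + 11×16 + 13 = 7101 (decimal)
Compute 2649 - 7101 = -4452
-4452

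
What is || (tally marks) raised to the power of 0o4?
Convert || (tally marks) → 2 (decimal)
Convert 0o4 (octal) → 4 (decimal)
Compute 2 ^ 4 = 16
16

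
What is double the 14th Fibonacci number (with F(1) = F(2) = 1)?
The 14th Fibonacci number (with F(1) = F(2) = 1): 1, 1, 2, 3, 5, 8, 13, 21, 34, 55, 89, 144, 233, 377 → 377
Compute 377 × 2 = 754
754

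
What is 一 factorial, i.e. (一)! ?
Convert 一 (Chinese numeral) → 1 (decimal)
Compute 1! = 1
1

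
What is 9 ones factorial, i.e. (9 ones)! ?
Convert 9 ones (place-value notation) → 9 (decimal)
Compute 9! = 362880
362880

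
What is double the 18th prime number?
The 18th prime number = 61
Compute 61 × 2 = 122
122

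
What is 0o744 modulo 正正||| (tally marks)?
Convert 0o744 (octal) → 7×64 + 4×8 + 4 = 484 (decimal)
Convert 正正||| (tally marks) → 5 + 5 + 3 = 13 (decimal)
Compute 484 mod 13 = 3
3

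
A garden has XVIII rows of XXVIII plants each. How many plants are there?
Convert XXVIII (Roman numeral) → 10 + 10 + 5 + 1 + 1 + 1 = 28 (decimal)
Convert XVIII (Roman numeral) → 10 + 5 + 1 + 1 + 1 = 18 (decimal)
Compute 28 × 18 = 504
504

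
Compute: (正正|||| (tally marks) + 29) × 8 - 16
Convert 正正|||| (tally marks) → 5 + 5 + 4 = 14 (decimal)
Expression in decimal: (14 + 29) × 8 - 16
Parentheses first: 14 + 29 = 43
Multiply: 43 × 8 = 344
Subtract: 344 - 16 = 328
328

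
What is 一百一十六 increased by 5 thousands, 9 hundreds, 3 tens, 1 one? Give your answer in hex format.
Convert 一百一十六 (Chinese numeral) → 1×100 + 1×10 + 6 = 116 (decimal)
Convert 5 thousands, 9 hundreds, 3 tens, 1 one (place-value notation) → 5×1000 + 9×100 + 3×10 + 1 = 5931 (decimal)
Compute 116 + 5931 = 6047
Convert 6047 (decimal) → 6047 = 1×4096 + 7×256 + 9×16 + 15 → 0x179F (hexadecimal)
0x179F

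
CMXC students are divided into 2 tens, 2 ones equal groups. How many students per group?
Convert CMXC (Roman numeral) → 900 + 90 = 990 (decimal)
Convert 2 tens, 2 ones (place-value notation) → 2×10 + 2 = 22 (decimal)
Compute 990 ÷ 22 = 45
45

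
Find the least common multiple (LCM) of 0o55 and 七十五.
Convert 0o55 (octal) → 5×8 + 5 = 45 (decimal)
Convert 七十五 (Chinese numeral) → 7×10 + 5 = 75 (decimal)
Compute lcm(45, 75) = 225
225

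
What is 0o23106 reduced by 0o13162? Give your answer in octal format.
Convert 0o23106 (octal) → 2×4096 + 3×512 + 1×64 + 6 = 9798 (decimal)
Convert 0o13162 (octal) → 1×4096 + 3×512 + 1×64 + 6×8 + 2 = 5746 (decimal)
Compute 9798 - 5746 = 4052
Convert 4052 (decimal) → 4052 = 7×512 + 7×64 + 2×8 + 4 → 0o7724 (octal)
0o7724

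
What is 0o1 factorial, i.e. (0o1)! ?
Convert 0o1 (octal) → 1 (decimal)
Compute 1! = 1
1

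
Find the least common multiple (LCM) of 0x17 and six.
Convert 0x17 (hexadecimal) → 1×16 + 7 = 23 (decimal)
Convert six (English words) → 6 (decimal)
Compute lcm(23, 6) = 138
138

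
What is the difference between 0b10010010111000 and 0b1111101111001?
Convert 0b10010010111000 (binary) → 8192 + 1024 + 128 + 32 + 16 + 8 = 9400 (decimal)
Convert 0b1111101111001 (binary) → 4096 + 2048 + 1024 + 512 + 256 + 64 + 32 + 16 + 8 + 1 = 8057 (decimal)
Difference: |9400 - 8057| = 1343
1343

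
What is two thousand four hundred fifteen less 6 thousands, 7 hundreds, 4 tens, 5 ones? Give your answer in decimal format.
Convert two thousand four hundred fifteen (English words) → 2×1000 + 4×100 + 15 = 2415 (decimal)
Convert 6 thousands, 7 hundreds, 4 tens, 5 ones (place-value notation) → 6×1000 + 7×100 + 4×10 + 5 = 6745 (decimal)
Compute 2415 - 6745 = -4330
-4330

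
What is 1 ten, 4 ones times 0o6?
Convert 1 ten, 4 ones (place-value notation) → 1×10 + 4 = 14 (decimal)
Convert 0o6 (octal) → 6 (decimal)
Compute 14 × 6 = 84
84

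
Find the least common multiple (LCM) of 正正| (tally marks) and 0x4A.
Convert 正正| (tally marks) → 5 + 5 + 1 = 11 (decimal)
Convert 0x4A (hexadecimal) → 4×16 + 10 = 74 (decimal)
Compute lcm(11, 74) = 814
814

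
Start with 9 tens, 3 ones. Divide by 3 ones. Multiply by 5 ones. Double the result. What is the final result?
Convert 9 tens, 3 ones (place-value notation) → 9×10 + 3 = 93 (decimal)
Start: 93
Convert 3 ones (place-value notation) → 3 (decimal)
93 ÷ 3 = 31
Convert 5 ones (place-value notation) → 5 (decimal)
31 × 5 = 155
155 × 2 = 310
310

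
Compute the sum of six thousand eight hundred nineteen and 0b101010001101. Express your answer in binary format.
Convert six thousand eight hundred nineteen (English words) → 6×1000 + 8×100 + 19 = 6819 (decimal)
Convert 0b101010001101 (binary) → 2048 + 512 + 128 + 8 + 4 + 1 = 2701 (decimal)
Compute 6819 + 2701 = 9520
Convert 9520 (decimal) → 9520 = 8192 + 1024 + 256 + 32 + 16 → 0b10010100110000 (binary)
0b10010100110000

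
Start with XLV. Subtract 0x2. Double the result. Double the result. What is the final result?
Convert XLV (Roman numeral) → 40 + 5 = 45 (decimal)
Start: 45
Convert 0x2 (hexadecimal) → 2 (decimal)
45 - 2 = 43
43 × 2 = 86
86 × 2 = 172
172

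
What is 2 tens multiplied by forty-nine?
Convert 2 tens (place-value notation) → 2×10 = 20 (decimal)
Convert forty-nine (English words) → 49 (decimal)
Compute 20 × 49 = 980
980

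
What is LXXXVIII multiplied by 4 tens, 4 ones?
Convert LXXXVIII (Roman numeral) → 50 + 10 + 10 + 10 + 5 + 1 + 1 + 1 = 88 (decimal)
Convert 4 tens, 4 ones (place-value notation) → 4×10 + 4 = 44 (decimal)
Compute 88 × 44 = 3872
3872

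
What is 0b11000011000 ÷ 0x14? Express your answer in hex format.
Convert 0b11000011000 (binary) → 1024 + 512 + 16 + 8 = 1560 (decimal)
Convert 0x14 (hexadecimal) → 1×16 + 4 = 20 (decimal)
Compute 1560 ÷ 20 = 78
Convert 78 (decimal) → 78 = 4×16 + 14 → 0x4E (hexadecimal)
0x4E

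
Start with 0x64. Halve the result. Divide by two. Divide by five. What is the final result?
Convert 0x64 (hexadecimal) → 6×16 + 4 = 100 (decimal)
Start: 100
100 ÷ 2 = 50
Convert two (English words) → 2 (decimal)
50 ÷ 2 = 25
Convert five (English words) → 5 (decimal)
25 ÷ 5 = 5
5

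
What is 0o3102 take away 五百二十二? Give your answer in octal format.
Convert 0o3102 (octal) → 3×512 + 1×64 + 2 = 1602 (decimal)
Convert 五百二十二 (Chinese numeral) → 5×100 + 2×10 + 2 = 522 (decimal)
Compute 1602 - 522 = 1080
Convert 1080 (decimal) → 1080 = 2×512 + 7×8 → 0o2070 (octal)
0o2070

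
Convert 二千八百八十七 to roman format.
Convert 二千八百八十七 (Chinese numeral) → 2×1000 + 8×100 + 8×10 + 7 = 2887 (decimal)
Convert 2887 (decimal) → 2887 = 1000 + 1000 + 500 + 100 + 100 + 100 + 50 + 10 + 10 + 10 + 5 + 1 + 1 → MMDCCCLXXXVII (Roman numeral)
MMDCCCLXXXVII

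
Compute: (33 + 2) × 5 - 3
Parentheses first: 33 + 2 = 35
Multiply: 35 × 5 = 175
Subtract: 175 - 3 = 172
172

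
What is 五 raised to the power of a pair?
Convert 五 (Chinese numeral) → 5 (decimal)
Convert a pair (colloquial) → 2 (decimal)
Compute 5 ^ 2 = 25
25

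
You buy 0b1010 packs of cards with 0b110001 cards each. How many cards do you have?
Convert 0b110001 (binary) → 32 + 16 + 1 = 49 (decimal)
Convert 0b1010 (binary) → 8 + 2 = 10 (decimal)
Compute 49 × 10 = 490
490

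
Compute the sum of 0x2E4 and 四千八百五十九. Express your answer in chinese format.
Convert 0x2E4 (hexadecimal) → 2×256 + 14×16 + 4 = 740 (decimal)
Convert 四千八百五十九 (Chinese numeral) → 4×1000 + 8×100 + 5×10 + 9 = 4859 (decimal)
Compute 740 + 4859 = 5599
Convert 5599 (decimal) → 5599 = 5×1000 + 5×100 + 9×10 + 9 → 五千五百九十九 (Chinese numeral)
五千五百九十九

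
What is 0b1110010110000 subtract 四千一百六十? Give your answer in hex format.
Convert 0b1110010110000 (binary) → 4096 + 2048 + 1024 + 128 + 32 + 16 = 7344 (decimal)
Convert 四千一百六十 (Chinese numeral) → 4×1000 + 1×100 + 6×10 = 4160 (decimal)
Compute 7344 - 4160 = 3184
Convert 3184 (decimal) → 3184 = 12×256 + 7×16 → 0xC70 (hexadecimal)
0xC70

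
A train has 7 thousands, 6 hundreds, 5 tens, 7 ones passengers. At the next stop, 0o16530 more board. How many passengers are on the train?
Convert 7 thousands, 6 hundreds, 5 tens, 7 ones (place-value notation) → 7×1000 + 6×100 + 5×10 + 7 = 7657 (decimal)
Convert 0o16530 (octal) → 1×4096 + 6×512 + 5×64 + 3×8 = 7512 (decimal)
Compute 7657 + 7512 = 15169
15169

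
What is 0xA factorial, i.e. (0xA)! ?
Convert 0xA (hexadecimal) → 10 (decimal)
Compute 10! = 3628800
3628800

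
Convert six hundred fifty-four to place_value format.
Convert six hundred fifty-four (English words) → 6×100 + 54 = 654 (decimal)
Convert 654 (decimal) → 654 = 6×100 + 5×10 + 4 → 6 hundreds, 5 tens, 4 ones (place-value notation)
6 hundreds, 5 tens, 4 ones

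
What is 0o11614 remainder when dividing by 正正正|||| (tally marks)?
Convert 0o11614 (octal) → 1×4096 + 1×512 + 6×64 + 1×8 + 4 = 5004 (decimal)
Convert 正正正|||| (tally marks) → 5 + 5 + 5 + 4 = 19 (decimal)
Compute 5004 mod 19 = 7
7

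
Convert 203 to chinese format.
Convert 203 (decimal) → 203 = 2×100 + 3 → 二百零三 (Chinese numeral)
二百零三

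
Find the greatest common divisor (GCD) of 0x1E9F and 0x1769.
Convert 0x1E9F (hexadecimal) → 1×4096 + 14×256 + 9×16 + 15 = 7839 (decimal)
Convert 0x1769 (hexadecimal) → 1×4096 + 7×256 + 6×16 + 9 = 5993 (decimal)
Compute gcd(7839, 5993) = 13
13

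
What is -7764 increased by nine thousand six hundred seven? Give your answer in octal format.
Convert nine thousand six hundred seven (English words) → 9×1000 + 6×100 + 7 = 9607 (decimal)
Compute -7764 + 9607 = 1843
Convert 1843 (decimal) → 1843 = 3×512 + 4×64 + 6×8 + 3 → 0o3463 (octal)
0o3463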